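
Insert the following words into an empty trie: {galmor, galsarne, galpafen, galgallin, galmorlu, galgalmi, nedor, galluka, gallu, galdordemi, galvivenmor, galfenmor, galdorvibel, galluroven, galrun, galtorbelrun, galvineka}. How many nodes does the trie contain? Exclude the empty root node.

For each word, the new-node count is its length minus the longest prefix already in the trie:
  "galmor" → 6 new (g, a, l, m, o, r)
  "galsarne" → prefix "gal" already present; 5 new (s, a, r, n, e)
  "galpafen" → prefix "gal" already present; 5 new (p, a, f, e, n)
  "galgallin" → prefix "gal" already present; 6 new (g, a, l, l, i, n)
  "galmorlu" → prefix "galmor" already present; 2 new (l, u)
  "galgalmi" → prefix "galgal" already present; 2 new (m, i)
  "nedor" → 5 new (n, e, d, o, r)
  "galluka" → prefix "gal" already present; 4 new (l, u, k, a)
  "gallu" → prefix "gallu" already present; 0 new (none)
  "galdordemi" → prefix "gal" already present; 7 new (d, o, r, d, e, m, i)
  "galvivenmor" → prefix "gal" already present; 8 new (v, i, v, e, n, m, o, r)
  "galfenmor" → prefix "gal" already present; 6 new (f, e, n, m, o, r)
  "galdorvibel" → prefix "galdor" already present; 5 new (v, i, b, e, l)
  "galluroven" → prefix "gallu" already present; 5 new (r, o, v, e, n)
  "galrun" → prefix "gal" already present; 3 new (r, u, n)
  "galtorbelrun" → prefix "gal" already present; 9 new (t, o, r, b, e, l, r, u, n)
  "galvineka" → prefix "galvi" already present; 4 new (n, e, k, a)
Total nodes = 6 + 5 + 5 + 6 + 2 + 2 + 5 + 4 + 0 + 7 + 8 + 6 + 5 + 5 + 3 + 9 + 4 = 82

82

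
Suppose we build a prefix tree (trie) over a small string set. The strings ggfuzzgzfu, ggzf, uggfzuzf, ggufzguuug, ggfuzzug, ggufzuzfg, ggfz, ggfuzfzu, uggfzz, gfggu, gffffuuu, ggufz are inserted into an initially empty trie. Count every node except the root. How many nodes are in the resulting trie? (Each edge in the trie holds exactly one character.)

Count nodes per top-level branch (shared prefixes stored once):
  'g'-branch (gffffuuu, gfggu, ggfuzfzu, ggfuzzgzfu, ggfuzzug, ggfz, ggufz, ggufzguuug, ggufzuzfg, ggzf): 40 nodes
  'u'-branch (uggfzuzf, uggfzz): 9 nodes
Sum: 49

49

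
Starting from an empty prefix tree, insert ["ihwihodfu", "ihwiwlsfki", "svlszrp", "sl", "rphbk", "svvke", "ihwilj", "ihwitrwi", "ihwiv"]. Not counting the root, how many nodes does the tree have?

Count nodes per top-level branch (shared prefixes stored once):
  'i'-branch (ihwihodfu, ihwilj, ihwitrwi, ihwiv, ihwiwlsfki): 22 nodes
  'r'-branch (rphbk): 5 nodes
  's'-branch (sl, svlszrp, svvke): 11 nodes
Sum: 38

38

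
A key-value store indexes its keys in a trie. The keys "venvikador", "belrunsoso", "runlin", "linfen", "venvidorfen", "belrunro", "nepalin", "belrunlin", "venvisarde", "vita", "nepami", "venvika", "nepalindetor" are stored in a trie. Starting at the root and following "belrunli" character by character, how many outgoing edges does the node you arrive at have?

1

Walk "belrunli" from the root, arriving at one node.
Distinct next characters after "belrunli": n.
That node has 1 child edge.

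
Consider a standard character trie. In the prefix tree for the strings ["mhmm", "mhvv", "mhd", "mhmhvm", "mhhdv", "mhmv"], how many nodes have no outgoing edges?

6

A leaf is a node with no children — equivalently, the end of a word that is not a proper prefix of any other stored word.
Those words: "mhd", "mhhdv", "mhmhvm", "mhmm", "mhmv", "mhvv"
Leaf count: 6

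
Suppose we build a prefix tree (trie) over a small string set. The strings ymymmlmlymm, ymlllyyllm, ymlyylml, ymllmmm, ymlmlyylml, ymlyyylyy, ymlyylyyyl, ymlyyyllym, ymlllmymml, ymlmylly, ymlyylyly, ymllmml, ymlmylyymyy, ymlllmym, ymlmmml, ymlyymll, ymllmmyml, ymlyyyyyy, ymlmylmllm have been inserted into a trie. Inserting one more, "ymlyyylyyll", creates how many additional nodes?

2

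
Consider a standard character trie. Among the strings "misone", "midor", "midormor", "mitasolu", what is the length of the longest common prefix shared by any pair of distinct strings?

5

Look for the deepest trie node that still has at least two words in its subtree.
"midor" and "midormor" agree on "midor" (5 characters) before diverging; nothing deeper is shared.
Longest shared-prefix length: 5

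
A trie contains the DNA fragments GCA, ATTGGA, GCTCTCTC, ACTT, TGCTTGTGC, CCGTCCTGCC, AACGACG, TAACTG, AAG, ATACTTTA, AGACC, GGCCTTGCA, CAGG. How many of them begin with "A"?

6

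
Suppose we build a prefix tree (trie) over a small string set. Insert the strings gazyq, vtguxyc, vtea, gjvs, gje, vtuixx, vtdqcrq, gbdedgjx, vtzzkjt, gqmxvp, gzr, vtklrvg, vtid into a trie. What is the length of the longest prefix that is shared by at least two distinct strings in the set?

2

Equivalently: take the maximum, over all pairs, of their longest common prefix length.
"gje" and "gjvs" agree on "gj" (2 characters) before diverging; nothing deeper is shared.
Longest shared-prefix length: 2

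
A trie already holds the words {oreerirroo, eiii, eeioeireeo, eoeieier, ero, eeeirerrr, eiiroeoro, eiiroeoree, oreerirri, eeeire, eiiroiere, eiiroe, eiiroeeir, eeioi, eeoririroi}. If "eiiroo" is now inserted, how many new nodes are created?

1

The longest prefix of "eiiroo" already in the trie is "eiiro" (length 5).
So 6 − 5 = 1 new nodes.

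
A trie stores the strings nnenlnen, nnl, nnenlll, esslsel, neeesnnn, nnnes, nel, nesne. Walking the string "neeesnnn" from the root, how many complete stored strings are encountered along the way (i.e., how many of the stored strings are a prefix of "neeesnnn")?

1

Walk "neeesnnn" from the root; an end-of-word marker is hit whenever a stored word is a prefix of "neeesnnn".
Prefixes of the query that are stored words: "neeesnnn"
Count: 1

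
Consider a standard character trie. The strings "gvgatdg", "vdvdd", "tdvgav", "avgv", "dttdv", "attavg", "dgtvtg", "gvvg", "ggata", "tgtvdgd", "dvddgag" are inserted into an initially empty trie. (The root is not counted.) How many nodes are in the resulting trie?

55

Trace insertions, counting only characters that open a new branch:
  "gvgatdg" → 7 new (g, v, g, a, t, d, g)
  "vdvdd" → 5 new (v, d, v, d, d)
  "tdvgav" → 6 new (t, d, v, g, a, v)
  "avgv" → 4 new (a, v, g, v)
  "dttdv" → 5 new (d, t, t, d, v)
  "attavg" → prefix "a" already present; 5 new (t, t, a, v, g)
  "dgtvtg" → prefix "d" already present; 5 new (g, t, v, t, g)
  "gvvg" → prefix "gv" already present; 2 new (v, g)
  "ggata" → prefix "g" already present; 4 new (g, a, t, a)
  "tgtvdgd" → prefix "t" already present; 6 new (g, t, v, d, g, d)
  "dvddgag" → prefix "d" already present; 6 new (v, d, d, g, a, g)
Total nodes = 7 + 5 + 6 + 4 + 5 + 5 + 5 + 2 + 4 + 6 + 6 = 55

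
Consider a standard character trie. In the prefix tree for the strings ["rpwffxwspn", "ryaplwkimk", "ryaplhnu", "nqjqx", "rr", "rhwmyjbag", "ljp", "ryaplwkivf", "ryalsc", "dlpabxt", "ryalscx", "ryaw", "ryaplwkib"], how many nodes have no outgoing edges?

12

Leaves are exactly the stored words that no other stored word extends.
Those words: "dlpabxt", "ljp", "nqjqx", "rhwmyjbag", "rpwffxwspn", "rr", "ryalscx", "ryaplhnu", "ryaplwkib", "ryaplwkimk", "ryaplwkivf", "ryaw"
Leaf count: 12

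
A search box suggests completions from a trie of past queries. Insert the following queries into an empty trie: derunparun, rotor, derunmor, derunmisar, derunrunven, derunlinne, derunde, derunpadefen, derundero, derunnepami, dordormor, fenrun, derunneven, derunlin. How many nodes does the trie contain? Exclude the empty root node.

65

For each word, the new-node count is its length minus the longest prefix already in the trie:
  "derunparun" → 10 new (d, e, r, u, n, p, a, r, u, n)
  "rotor" → 5 new (r, o, t, o, r)
  "derunmor" → prefix "derun" already present; 3 new (m, o, r)
  "derunmisar" → prefix "derunm" already present; 4 new (i, s, a, r)
  "derunrunven" → prefix "derun" already present; 6 new (r, u, n, v, e, n)
  "derunlinne" → prefix "derun" already present; 5 new (l, i, n, n, e)
  "derunde" → prefix "derun" already present; 2 new (d, e)
  "derunpadefen" → prefix "derunpa" already present; 5 new (d, e, f, e, n)
  "derundero" → prefix "derunde" already present; 2 new (r, o)
  "derunnepami" → prefix "derun" already present; 6 new (n, e, p, a, m, i)
  "dordormor" → prefix "d" already present; 8 new (o, r, d, o, r, m, o, r)
  "fenrun" → 6 new (f, e, n, r, u, n)
  "derunneven" → prefix "derunne" already present; 3 new (v, e, n)
  "derunlin" → prefix "derunlin" already present; 0 new (none)
Total nodes = 10 + 5 + 3 + 4 + 6 + 5 + 2 + 5 + 2 + 6 + 8 + 6 + 3 + 0 = 65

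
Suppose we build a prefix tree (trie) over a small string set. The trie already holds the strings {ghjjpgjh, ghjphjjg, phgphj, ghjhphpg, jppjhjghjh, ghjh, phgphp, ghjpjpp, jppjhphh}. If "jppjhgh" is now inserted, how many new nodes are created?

Walking "jppjhgh" from the root, the first 5 characters ("jppjh") follow existing edges; "g" is the first miss.
So 7 − 5 = 2 new nodes.

2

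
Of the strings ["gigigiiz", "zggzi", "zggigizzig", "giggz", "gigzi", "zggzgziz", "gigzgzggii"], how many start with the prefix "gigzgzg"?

1

Walk to "gigzgzg"; the words in its subtree are exactly those with that prefix.
Words under "gigzgzg": gigzgzggii
Count: 1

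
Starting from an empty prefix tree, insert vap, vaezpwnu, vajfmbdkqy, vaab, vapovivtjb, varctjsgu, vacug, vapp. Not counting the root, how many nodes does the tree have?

Count nodes per top-level branch (shared prefixes stored once):
  'v'-branch (vaab, vacug, vaezpwnu, vajfmbdkqy, vap, vapovivtjb, vapp, varctjsgu): 37 nodes
Sum: 37

37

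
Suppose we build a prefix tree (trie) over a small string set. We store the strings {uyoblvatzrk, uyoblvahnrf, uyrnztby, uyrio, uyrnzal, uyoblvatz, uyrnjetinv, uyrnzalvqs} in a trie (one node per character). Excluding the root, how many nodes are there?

Count nodes per top-level branch (shared prefixes stored once):
  'u'-branch (uyoblvahnrf, uyoblvatz, uyoblvatzrk, uyrio, uyrnjetinv, uyrnzal, uyrnzalvqs, uyrnztby): 34 nodes
Sum: 34

34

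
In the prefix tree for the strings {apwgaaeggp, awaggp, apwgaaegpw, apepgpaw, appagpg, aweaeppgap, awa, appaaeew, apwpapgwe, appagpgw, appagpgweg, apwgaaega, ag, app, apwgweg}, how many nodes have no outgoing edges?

11

Leaves are exactly the stored words that no other stored word extends.
Those words: "ag", "apepgpaw", "appaaeew", "appagpgweg", "apwgaaega", "apwgaaeggp", "apwgaaegpw", "apwgweg", "apwpapgwe", "awaggp", "aweaeppgap"
Leaf count: 11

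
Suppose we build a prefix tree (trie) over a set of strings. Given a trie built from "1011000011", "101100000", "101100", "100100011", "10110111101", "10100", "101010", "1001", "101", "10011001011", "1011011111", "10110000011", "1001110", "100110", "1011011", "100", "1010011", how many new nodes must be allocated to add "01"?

2

Nothing in the trie begins with "0"; the whole of "01" is new.
2 − 0 = 2 new nodes.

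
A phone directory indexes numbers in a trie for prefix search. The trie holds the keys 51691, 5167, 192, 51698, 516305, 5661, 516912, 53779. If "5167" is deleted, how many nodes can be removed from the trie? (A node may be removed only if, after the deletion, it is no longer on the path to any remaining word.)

1

A node on "5167"'s path can go only if nothing else ends at it or branches off below it.
The suffix "7" (1 node) is used only by "5167"; the node for "516" still has the child "9", so pruning stops there.
Nodes removed: 1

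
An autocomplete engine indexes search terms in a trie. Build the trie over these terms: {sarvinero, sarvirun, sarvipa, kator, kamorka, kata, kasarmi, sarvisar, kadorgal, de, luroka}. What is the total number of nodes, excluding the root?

Insert word by word; a character creates a node only if that edge doesn't already exist:
  "sarvinero" → 9 new (s, a, r, v, i, n, e, r, o)
  "sarvirun" → prefix "sarvi" already present; 3 new (r, u, n)
  "sarvipa" → prefix "sarvi" already present; 2 new (p, a)
  "kator" → 5 new (k, a, t, o, r)
  "kamorka" → prefix "ka" already present; 5 new (m, o, r, k, a)
  "kata" → prefix "kat" already present; 1 new (a)
  "kasarmi" → prefix "ka" already present; 5 new (s, a, r, m, i)
  "sarvisar" → prefix "sarvi" already present; 3 new (s, a, r)
  "kadorgal" → prefix "ka" already present; 6 new (d, o, r, g, a, l)
  "de" → 2 new (d, e)
  "luroka" → 6 new (l, u, r, o, k, a)
Total nodes = 9 + 3 + 2 + 5 + 5 + 1 + 5 + 3 + 6 + 2 + 6 = 47

47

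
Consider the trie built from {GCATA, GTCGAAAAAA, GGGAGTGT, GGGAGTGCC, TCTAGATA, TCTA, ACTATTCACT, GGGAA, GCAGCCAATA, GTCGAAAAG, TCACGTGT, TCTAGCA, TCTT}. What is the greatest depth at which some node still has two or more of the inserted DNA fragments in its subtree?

Equivalently: take the maximum, over all pairs, of their longest common prefix length.
"GTCGAAAAAA" and "GTCGAAAAG" agree on "GTCGAAAA" (8 characters) before diverging; nothing deeper is shared.
Longest shared-prefix length: 8

8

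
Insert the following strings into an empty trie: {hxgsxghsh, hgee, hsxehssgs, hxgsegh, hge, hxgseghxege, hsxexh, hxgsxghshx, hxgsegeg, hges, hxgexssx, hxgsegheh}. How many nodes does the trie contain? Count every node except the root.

Trace insertions, counting only characters that open a new branch:
  "hxgsxghsh" → 9 new (h, x, g, s, x, g, h, s, h)
  "hgee" → prefix "h" already present; 3 new (g, e, e)
  "hsxehssgs" → prefix "h" already present; 8 new (s, x, e, h, s, s, g, s)
  "hxgsegh" → prefix "hxgs" already present; 3 new (e, g, h)
  "hge" → prefix "hge" already present; 0 new (none)
  "hxgseghxege" → prefix "hxgsegh" already present; 4 new (x, e, g, e)
  "hsxexh" → prefix "hsxe" already present; 2 new (x, h)
  "hxgsxghshx" → prefix "hxgsxghsh" already present; 1 new (x)
  "hxgsegeg" → prefix "hxgseg" already present; 2 new (e, g)
  "hges" → prefix "hge" already present; 1 new (s)
  "hxgexssx" → prefix "hxg" already present; 5 new (e, x, s, s, x)
  "hxgsegheh" → prefix "hxgsegh" already present; 2 new (e, h)
Total nodes = 9 + 3 + 8 + 3 + 0 + 4 + 2 + 1 + 2 + 1 + 5 + 2 = 40

40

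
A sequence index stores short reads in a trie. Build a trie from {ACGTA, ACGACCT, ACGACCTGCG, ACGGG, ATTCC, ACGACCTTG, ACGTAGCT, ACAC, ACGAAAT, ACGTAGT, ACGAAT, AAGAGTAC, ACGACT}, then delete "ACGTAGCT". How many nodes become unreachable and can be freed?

2

After clearing the end-marker at "ACGTAGCT", prune upward until reaching a node still needed by another word.
The suffix "CT" (2 nodes) is used only by "ACGTAGCT"; the node for "ACGTAG" still has the child "T", so pruning stops there.
Nodes removed: 2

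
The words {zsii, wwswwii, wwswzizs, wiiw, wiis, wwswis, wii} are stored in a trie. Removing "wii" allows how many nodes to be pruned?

0

A node on "wii"'s path can go only if nothing else ends at it or branches off below it.
Every node on "wii" is still needed (e.g. by "wiiw"), so nothing is freed.
Nodes removed: 0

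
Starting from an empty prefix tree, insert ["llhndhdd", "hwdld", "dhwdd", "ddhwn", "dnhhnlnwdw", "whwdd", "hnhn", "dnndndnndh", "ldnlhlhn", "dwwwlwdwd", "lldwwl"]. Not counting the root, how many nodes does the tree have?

66

For each word, the new-node count is its length minus the longest prefix already in the trie:
  "llhndhdd" → 8 new (l, l, h, n, d, h, d, d)
  "hwdld" → 5 new (h, w, d, l, d)
  "dhwdd" → 5 new (d, h, w, d, d)
  "ddhwn" → prefix "d" already present; 4 new (d, h, w, n)
  "dnhhnlnwdw" → prefix "d" already present; 9 new (n, h, h, n, l, n, w, d, w)
  "whwdd" → 5 new (w, h, w, d, d)
  "hnhn" → prefix "h" already present; 3 new (n, h, n)
  "dnndndnndh" → prefix "dn" already present; 8 new (n, d, n, d, n, n, d, h)
  "ldnlhlhn" → prefix "l" already present; 7 new (d, n, l, h, l, h, n)
  "dwwwlwdwd" → prefix "d" already present; 8 new (w, w, w, l, w, d, w, d)
  "lldwwl" → prefix "ll" already present; 4 new (d, w, w, l)
Total nodes = 8 + 5 + 5 + 4 + 9 + 5 + 3 + 8 + 7 + 8 + 4 = 66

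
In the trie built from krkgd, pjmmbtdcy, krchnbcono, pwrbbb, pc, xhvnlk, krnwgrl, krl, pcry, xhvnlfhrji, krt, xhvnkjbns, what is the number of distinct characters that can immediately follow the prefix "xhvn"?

Follow the path "xhvn" to its node, then look at its outgoing edges.
Distinct next characters after "xhvn": k, l.
That node has 2 child edges.

2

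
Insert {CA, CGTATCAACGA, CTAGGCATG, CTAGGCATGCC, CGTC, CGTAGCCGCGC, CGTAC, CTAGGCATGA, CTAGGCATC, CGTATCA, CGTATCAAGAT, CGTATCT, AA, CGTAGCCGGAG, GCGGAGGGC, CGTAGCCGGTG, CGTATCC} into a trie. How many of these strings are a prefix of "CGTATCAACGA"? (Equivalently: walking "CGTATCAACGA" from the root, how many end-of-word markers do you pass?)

2

Walk "CGTATCAACGA" from the root; an end-of-word marker is hit whenever a stored word is a prefix of "CGTATCAACGA".
Prefixes of the query that are stored words: "CGTATCA", "CGTATCAACGA"
Count: 2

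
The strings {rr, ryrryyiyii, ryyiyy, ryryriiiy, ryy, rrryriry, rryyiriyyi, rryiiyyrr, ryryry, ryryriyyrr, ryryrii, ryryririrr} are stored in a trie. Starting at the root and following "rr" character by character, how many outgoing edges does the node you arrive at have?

Walk "rr" from the root, arriving at one node.
Characters that immediately follow "rr" among the stored strings: {r, y}.
That node has 2 child edges.

2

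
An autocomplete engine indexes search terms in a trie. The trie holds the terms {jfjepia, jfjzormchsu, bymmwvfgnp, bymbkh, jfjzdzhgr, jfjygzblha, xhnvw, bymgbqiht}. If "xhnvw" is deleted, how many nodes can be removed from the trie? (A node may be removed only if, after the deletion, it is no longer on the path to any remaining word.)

5

After clearing the end-marker at "xhnvw", prune upward until reaching a node still needed by another word.
No other word shares any prefix with "xhnvw", so all 5 of its nodes go.
Nodes removed: 5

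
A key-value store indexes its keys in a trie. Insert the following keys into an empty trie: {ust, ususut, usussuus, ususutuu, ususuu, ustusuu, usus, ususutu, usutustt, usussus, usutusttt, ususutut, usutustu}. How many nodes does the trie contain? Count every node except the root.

Trie structure (* marks end of a word):
(root)
└─ u
   └─ s
      ├─ t *
      │  └─ u
      │     └─ s
      │        └─ u
      │           └─ u *
      └─ u
         ├─ s *
         │  ├─ s
         │  │  └─ u
         │  │     ├─ s *
         │  │     └─ u
         │  │        └─ s *
         │  └─ u
         │     ├─ t *
         │     │  └─ u *
         │     │     ├─ t *
         │     │     └─ u *
         │     └─ u *
         └─ t
            └─ u
               └─ s
                  └─ t
                     ├─ t *
                     │  └─ t *
                     └─ u *
Counting every labelled node above: 27.

27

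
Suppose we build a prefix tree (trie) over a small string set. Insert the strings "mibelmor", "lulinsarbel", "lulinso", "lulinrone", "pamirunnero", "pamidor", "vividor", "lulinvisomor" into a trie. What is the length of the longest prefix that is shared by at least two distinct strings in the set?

6

Equivalently: take the maximum, over all pairs, of their longest common prefix length.
"lulinsarbel" and "lulinso" agree on "lulins" (6 characters) before diverging; nothing deeper is shared.
Longest shared-prefix length: 6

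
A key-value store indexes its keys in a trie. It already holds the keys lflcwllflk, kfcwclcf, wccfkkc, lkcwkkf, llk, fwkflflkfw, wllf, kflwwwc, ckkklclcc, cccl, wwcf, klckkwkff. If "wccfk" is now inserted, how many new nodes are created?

"wccfk" is already a full path in the trie; only an end-marker is added.
No new nodes are needed: 0.

0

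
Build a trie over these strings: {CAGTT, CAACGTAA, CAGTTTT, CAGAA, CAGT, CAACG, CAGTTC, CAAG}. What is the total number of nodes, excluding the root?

Trace insertions, counting only characters that open a new branch:
  "CAGTT" → 5 new (C, A, G, T, T)
  "CAACGTAA" → prefix "CA" already present; 6 new (A, C, G, T, A, A)
  "CAGTTTT" → prefix "CAGTT" already present; 2 new (T, T)
  "CAGAA" → prefix "CAG" already present; 2 new (A, A)
  "CAGT" → prefix "CAGT" already present; 0 new (none)
  "CAACG" → prefix "CAACG" already present; 0 new (none)
  "CAGTTC" → prefix "CAGTT" already present; 1 new (C)
  "CAAG" → prefix "CAA" already present; 1 new (G)
Total nodes = 5 + 6 + 2 + 2 + 0 + 0 + 1 + 1 = 17

17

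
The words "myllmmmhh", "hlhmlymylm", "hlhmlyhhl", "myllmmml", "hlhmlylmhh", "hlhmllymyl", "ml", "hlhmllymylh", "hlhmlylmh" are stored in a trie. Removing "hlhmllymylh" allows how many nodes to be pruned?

1

Walk "hlhmllymylh" from the leaf back toward the root, removing each node that no remaining word uses.
The suffix "h" (1 node) is used only by "hlhmllymylh"; "hlhmllymyl" is itself a stored word, so pruning stops there.
Nodes removed: 1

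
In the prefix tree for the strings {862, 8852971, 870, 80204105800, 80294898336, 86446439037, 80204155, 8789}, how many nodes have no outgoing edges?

8

A leaf is a node with no children — equivalently, the end of a word that is not a proper prefix of any other stored word.
Those words: "80204105800", "80204155", "80294898336", "862", "86446439037", "870", "8789", "8852971"
Leaf count: 8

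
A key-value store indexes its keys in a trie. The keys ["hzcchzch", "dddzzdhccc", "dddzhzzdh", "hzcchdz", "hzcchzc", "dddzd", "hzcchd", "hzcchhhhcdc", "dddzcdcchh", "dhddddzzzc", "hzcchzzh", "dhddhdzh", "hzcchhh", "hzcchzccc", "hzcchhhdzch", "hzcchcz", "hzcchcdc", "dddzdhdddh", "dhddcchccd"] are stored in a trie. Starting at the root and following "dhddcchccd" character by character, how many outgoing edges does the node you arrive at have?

The children of the "dhddcchccd" node are the distinct next characters among strings starting with "dhddcchccd".
No stored string extends past "dhddcchccd".
That node has 0 child edges.

0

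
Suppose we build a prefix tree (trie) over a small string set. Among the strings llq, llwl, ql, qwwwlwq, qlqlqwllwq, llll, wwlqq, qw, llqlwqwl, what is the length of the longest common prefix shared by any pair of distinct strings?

The deepest shared node is where two words last agree before diverging.
e.g. "llq" and "llqlwqwl" share the prefix "llq" of length 3; no pair shares a longer one.
Longest shared-prefix length: 3

3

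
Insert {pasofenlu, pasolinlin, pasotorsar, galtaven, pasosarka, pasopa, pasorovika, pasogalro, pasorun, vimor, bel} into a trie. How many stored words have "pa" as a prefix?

Filter for entries beginning with "pa":
Words under "pa": pasofenlu, pasogalro, pasolinlin, pasopa, pasorovika, pasorun, pasosarka, pasotorsar
Count: 8

8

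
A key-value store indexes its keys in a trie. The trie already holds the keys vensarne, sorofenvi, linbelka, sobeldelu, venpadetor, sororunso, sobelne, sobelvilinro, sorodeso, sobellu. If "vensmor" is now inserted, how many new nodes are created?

3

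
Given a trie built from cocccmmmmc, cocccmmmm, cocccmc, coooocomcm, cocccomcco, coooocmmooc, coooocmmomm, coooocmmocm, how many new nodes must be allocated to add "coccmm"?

2

"cocc" is already a path in the trie; the remaining "mm" must be added.
New nodes needed: |"coccmm"| − 4 = 6 − 4 = 2.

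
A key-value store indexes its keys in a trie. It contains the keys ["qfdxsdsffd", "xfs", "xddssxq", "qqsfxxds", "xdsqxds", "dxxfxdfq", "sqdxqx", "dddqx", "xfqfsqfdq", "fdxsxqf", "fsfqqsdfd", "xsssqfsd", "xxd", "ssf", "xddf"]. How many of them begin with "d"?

Walk to "d"; the words in its subtree are exactly those with that prefix.
Matches: "dddqx", "dxxfxdfq"
Count: 2

2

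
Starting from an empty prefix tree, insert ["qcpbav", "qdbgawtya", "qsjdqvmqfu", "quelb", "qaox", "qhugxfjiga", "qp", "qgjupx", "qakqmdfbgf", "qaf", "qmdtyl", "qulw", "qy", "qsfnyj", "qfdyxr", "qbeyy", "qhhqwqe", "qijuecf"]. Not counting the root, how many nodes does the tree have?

86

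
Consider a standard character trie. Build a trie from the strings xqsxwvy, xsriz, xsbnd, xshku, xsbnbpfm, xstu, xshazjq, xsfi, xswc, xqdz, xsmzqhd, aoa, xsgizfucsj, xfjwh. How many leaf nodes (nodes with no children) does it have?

A leaf is a node with no children — equivalently, the end of a word that is not a proper prefix of any other stored word.
Those words: "aoa", "xfjwh", "xqdz", "xqsxwvy", "xsbnbpfm", "xsbnd", "xsfi", "xsgizfucsj", "xshazjq", "xshku", "xsmzqhd", "xsriz", "xstu", "xswc"
Leaf count: 14

14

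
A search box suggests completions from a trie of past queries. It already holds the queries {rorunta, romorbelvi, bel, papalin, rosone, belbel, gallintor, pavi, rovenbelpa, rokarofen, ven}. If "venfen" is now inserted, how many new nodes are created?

3

The longest prefix of "venfen" already in the trie is "ven" (length 3).
Each of the 3 remaining characters creates one node.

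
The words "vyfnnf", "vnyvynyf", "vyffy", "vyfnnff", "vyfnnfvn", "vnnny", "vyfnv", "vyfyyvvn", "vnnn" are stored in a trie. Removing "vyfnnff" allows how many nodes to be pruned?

1

A node on "vyfnnff"'s path can go only if nothing else ends at it or branches off below it.
The suffix "f" (1 node) is used only by "vyfnnff"; the node for "vyfnnf" still has the child "v", so pruning stops there.
Nodes removed: 1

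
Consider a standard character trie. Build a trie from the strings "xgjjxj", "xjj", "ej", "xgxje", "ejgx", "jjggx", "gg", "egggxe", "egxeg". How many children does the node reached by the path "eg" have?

2

Follow the path "eg" to its node, then look at its outgoing edges.
Characters that immediately follow "eg" among the stored strings: {g, x}.
That node has 2 child edges.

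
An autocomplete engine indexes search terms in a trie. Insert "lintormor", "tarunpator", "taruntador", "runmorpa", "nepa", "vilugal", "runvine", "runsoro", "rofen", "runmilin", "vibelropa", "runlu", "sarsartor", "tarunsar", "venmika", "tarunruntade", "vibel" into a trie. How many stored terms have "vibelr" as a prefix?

Traverse to the node for "vibelr", then collect every word in that subtree.
Words under "vibelr": vibelropa
Count: 1

1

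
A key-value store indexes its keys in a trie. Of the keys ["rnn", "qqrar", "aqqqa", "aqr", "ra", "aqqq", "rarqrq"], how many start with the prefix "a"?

3

Walk to "a"; the words in its subtree are exactly those with that prefix.
Matches: "aqqq", "aqqqa", "aqr"
Count: 3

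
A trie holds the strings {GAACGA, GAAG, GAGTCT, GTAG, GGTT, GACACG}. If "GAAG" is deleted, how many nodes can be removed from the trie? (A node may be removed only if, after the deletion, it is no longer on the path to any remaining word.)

1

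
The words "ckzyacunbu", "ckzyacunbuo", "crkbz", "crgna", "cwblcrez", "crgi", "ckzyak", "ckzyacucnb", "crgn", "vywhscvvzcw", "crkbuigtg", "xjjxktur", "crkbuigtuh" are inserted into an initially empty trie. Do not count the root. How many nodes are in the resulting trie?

Count nodes per top-level branch (shared prefixes stored once):
  'c'-branch (ckzyacucnb, ckzyacunbu, ckzyacunbuo, ckzyak, crgi, crgn, crgna, crkbuigtg, crkbuigtuh, crkbz, cwblcrez): 37 nodes
  'v'-branch (vywhscvvzcw): 11 nodes
  'x'-branch (xjjxktur): 8 nodes
Sum: 56

56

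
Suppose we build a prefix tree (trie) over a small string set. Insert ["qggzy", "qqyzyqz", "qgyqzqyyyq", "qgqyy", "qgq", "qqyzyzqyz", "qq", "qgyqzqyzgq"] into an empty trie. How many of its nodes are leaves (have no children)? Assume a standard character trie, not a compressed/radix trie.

6

A leaf is a node with no children — equivalently, the end of a word that is not a proper prefix of any other stored word.
Those words: "qggzy", "qgqyy", "qgyqzqyyyq", "qgyqzqyzgq", "qqyzyqz", "qqyzyzqyz"
Leaf count: 6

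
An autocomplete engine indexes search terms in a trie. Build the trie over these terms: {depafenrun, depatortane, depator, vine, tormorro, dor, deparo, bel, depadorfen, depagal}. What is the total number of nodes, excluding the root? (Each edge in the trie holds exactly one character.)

45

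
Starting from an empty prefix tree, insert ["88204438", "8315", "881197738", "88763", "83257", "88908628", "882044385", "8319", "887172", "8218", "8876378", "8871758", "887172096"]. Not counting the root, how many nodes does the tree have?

For each word, the new-node count is its length minus the longest prefix already in the trie:
  "88204438" → 8 new (8, 8, 2, 0, 4, 4, 3, 8)
  "8315" → prefix "8" already present; 3 new (3, 1, 5)
  "881197738" → prefix "88" already present; 7 new (1, 1, 9, 7, 7, 3, 8)
  "88763" → prefix "88" already present; 3 new (7, 6, 3)
  "83257" → prefix "83" already present; 3 new (2, 5, 7)
  "88908628" → prefix "88" already present; 6 new (9, 0, 8, 6, 2, 8)
  "882044385" → prefix "88204438" already present; 1 new (5)
  "8319" → prefix "831" already present; 1 new (9)
  "887172" → prefix "887" already present; 3 new (1, 7, 2)
  "8218" → prefix "8" already present; 3 new (2, 1, 8)
  "8876378" → prefix "88763" already present; 2 new (7, 8)
  "8871758" → prefix "88717" already present; 2 new (5, 8)
  "887172096" → prefix "887172" already present; 3 new (0, 9, 6)
Total nodes = 8 + 3 + 7 + 3 + 3 + 6 + 1 + 1 + 3 + 3 + 2 + 2 + 3 = 45

45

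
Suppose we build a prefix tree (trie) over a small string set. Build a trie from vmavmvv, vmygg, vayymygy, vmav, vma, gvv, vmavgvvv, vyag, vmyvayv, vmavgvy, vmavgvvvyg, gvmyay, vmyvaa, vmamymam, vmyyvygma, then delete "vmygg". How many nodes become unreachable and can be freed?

2

After clearing the end-marker at "vmygg", prune upward until reaching a node still needed by another word.
The suffix "gg" (2 nodes) is used only by "vmygg"; the node for "vmy" still has the child "v", so pruning stops there.
Nodes removed: 2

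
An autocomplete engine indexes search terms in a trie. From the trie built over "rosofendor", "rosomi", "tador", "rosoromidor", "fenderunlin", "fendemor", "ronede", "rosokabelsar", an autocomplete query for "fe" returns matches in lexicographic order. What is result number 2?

fenderunlin

Words with prefix "fe", in lexicographic order: "fendemor", "fenderunlin"
Position 2: fenderunlin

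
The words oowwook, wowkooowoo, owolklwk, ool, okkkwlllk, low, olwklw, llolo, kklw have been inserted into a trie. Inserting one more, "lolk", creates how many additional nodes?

The longest prefix of "lolk" already in the trie is "lo" (length 2).
New nodes needed: |"lolk"| − 2 = 4 − 2 = 2.

2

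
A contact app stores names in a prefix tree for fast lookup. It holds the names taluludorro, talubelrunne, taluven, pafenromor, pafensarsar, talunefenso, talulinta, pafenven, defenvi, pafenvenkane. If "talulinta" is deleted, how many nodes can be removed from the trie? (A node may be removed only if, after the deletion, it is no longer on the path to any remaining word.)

4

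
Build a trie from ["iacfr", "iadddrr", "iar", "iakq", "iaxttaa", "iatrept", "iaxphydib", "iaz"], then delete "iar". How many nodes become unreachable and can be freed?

A node on "iar"'s path can go only if nothing else ends at it or branches off below it.
The suffix "r" (1 node) is used only by "iar"; the node for "ia" still has the child "c", so pruning stops there.
Nodes removed: 1

1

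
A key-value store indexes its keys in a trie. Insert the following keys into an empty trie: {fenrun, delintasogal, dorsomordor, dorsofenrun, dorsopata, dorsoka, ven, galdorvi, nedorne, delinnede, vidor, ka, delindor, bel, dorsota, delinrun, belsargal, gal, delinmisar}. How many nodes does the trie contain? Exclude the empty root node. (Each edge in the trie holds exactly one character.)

90

For each word, the new-node count is its length minus the longest prefix already in the trie:
  "fenrun" → 6 new (f, e, n, r, u, n)
  "delintasogal" → 12 new (d, e, l, i, n, t, a, s, o, g, a, l)
  "dorsomordor" → prefix "d" already present; 10 new (o, r, s, o, m, o, r, d, o, r)
  "dorsofenrun" → prefix "dorso" already present; 6 new (f, e, n, r, u, n)
  "dorsopata" → prefix "dorso" already present; 4 new (p, a, t, a)
  "dorsoka" → prefix "dorso" already present; 2 new (k, a)
  "ven" → 3 new (v, e, n)
  "galdorvi" → 8 new (g, a, l, d, o, r, v, i)
  "nedorne" → 7 new (n, e, d, o, r, n, e)
  "delinnede" → prefix "delin" already present; 4 new (n, e, d, e)
  "vidor" → prefix "v" already present; 4 new (i, d, o, r)
  "ka" → 2 new (k, a)
  "delindor" → prefix "delin" already present; 3 new (d, o, r)
  "bel" → 3 new (b, e, l)
  "dorsota" → prefix "dorso" already present; 2 new (t, a)
  "delinrun" → prefix "delin" already present; 3 new (r, u, n)
  "belsargal" → prefix "bel" already present; 6 new (s, a, r, g, a, l)
  "gal" → prefix "gal" already present; 0 new (none)
  "delinmisar" → prefix "delin" already present; 5 new (m, i, s, a, r)
Total nodes = 6 + 12 + 10 + 6 + 4 + 2 + 3 + 8 + 7 + 4 + 4 + 2 + 3 + 3 + 2 + 3 + 6 + 0 + 5 = 90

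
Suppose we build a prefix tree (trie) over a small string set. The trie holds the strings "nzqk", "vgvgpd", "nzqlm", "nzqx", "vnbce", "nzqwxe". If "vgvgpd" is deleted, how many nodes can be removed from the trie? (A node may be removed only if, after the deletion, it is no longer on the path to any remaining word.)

5

Walk "vgvgpd" from the leaf back toward the root, removing each node that no remaining word uses.
The suffix "gvgpd" (5 nodes) is used only by "vgvgpd"; the node for "v" still has the child "n", so pruning stops there.
Nodes removed: 5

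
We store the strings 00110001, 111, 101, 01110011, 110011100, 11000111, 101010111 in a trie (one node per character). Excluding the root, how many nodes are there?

Trie structure (* marks end of a word):
(root)
├─ 0
│  ├─ 0
│  │  └─ 1
│  │     └─ 1
│  │        └─ 0
│  │           └─ 0
│  │              └─ 0
│  │                 └─ 1 *
│  └─ 1
│     └─ 1
│        └─ 1
│           └─ 0
│              └─ 0
│                 └─ 1
│                    └─ 1 *
└─ 1
   ├─ 0
   │  └─ 1 *
   │     └─ 0
   │        └─ 1
   │           └─ 0
   │              └─ 1
   │                 └─ 1
   │                    └─ 1 *
   └─ 1
      ├─ 0
      │  └─ 0
      │     ├─ 0
      │     │  └─ 1
      │     │     └─ 1
      │     │        └─ 1 *
      │     └─ 1
      │        └─ 1
      │           └─ 1
      │              └─ 0
      │                 └─ 0 *
      └─ 1 *
Counting every labelled node above: 37.

37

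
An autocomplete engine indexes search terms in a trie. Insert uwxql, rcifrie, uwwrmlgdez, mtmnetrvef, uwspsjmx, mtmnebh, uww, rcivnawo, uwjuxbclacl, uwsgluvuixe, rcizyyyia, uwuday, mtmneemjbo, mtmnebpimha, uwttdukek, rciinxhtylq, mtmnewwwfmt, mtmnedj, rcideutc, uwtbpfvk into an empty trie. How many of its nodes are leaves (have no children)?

A leaf is a node with no children — equivalently, the end of a word that is not a proper prefix of any other stored word.
Those words: "mtmnebh", "mtmnebpimha", "mtmnedj", "mtmneemjbo", "mtmnetrvef", "mtmnewwwfmt", "rcideutc", "rcifrie", "rciinxhtylq", "rcivnawo", "rcizyyyia", "uwjuxbclacl", "uwsgluvuixe", "uwspsjmx", "uwtbpfvk", "uwttdukek", "uwuday", "uwwrmlgdez", "uwxql"
Leaf count: 19

19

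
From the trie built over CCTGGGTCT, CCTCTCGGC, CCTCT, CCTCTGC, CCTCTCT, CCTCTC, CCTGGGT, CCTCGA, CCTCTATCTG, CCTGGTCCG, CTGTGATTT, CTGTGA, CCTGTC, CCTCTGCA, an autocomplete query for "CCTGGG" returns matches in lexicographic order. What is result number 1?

Words with prefix "CCTGGG", in lexicographic order: "CCTGGGT", "CCTGGGTCT"
The 1st is CCTGGGT.

CCTGGGT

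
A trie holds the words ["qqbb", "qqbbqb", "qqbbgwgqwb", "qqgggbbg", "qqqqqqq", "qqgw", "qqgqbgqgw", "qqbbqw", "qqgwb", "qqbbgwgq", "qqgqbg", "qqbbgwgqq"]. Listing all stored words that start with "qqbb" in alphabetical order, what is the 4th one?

Words with prefix "qqbb", in lexicographic order: "qqbb", "qqbbgwgq", "qqbbgwgqq", "qqbbgwgqwb", "qqbbqb", "qqbbqw"
Position 4: qqbbgwgqwb

qqbbgwgqwb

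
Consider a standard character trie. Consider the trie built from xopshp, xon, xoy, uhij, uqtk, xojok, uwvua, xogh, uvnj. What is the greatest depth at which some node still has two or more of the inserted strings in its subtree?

The deepest shared node is where two words last agree before diverging.
e.g. "xogh" and "xojok" share the prefix "xo" of length 2; no pair shares a longer one.
Longest shared-prefix length: 2

2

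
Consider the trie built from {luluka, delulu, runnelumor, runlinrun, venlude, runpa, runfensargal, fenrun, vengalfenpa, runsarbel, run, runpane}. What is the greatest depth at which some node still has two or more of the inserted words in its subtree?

5

Equivalently: take the maximum, over all pairs, of their longest common prefix length.
"runpa" and "runpane" agree on "runpa" (5 characters) before diverging; nothing deeper is shared.
Longest shared-prefix length: 5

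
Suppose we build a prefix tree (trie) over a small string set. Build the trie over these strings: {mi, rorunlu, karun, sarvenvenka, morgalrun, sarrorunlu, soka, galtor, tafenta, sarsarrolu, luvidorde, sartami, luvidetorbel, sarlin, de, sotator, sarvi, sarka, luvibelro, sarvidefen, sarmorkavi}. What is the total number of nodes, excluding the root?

113

For each word, the new-node count is its length minus the longest prefix already in the trie:
  "mi" → 2 new (m, i)
  "rorunlu" → 7 new (r, o, r, u, n, l, u)
  "karun" → 5 new (k, a, r, u, n)
  "sarvenvenka" → 11 new (s, a, r, v, e, n, v, e, n, k, a)
  "morgalrun" → prefix "m" already present; 8 new (o, r, g, a, l, r, u, n)
  "sarrorunlu" → prefix "sar" already present; 7 new (r, o, r, u, n, l, u)
  "soka" → prefix "s" already present; 3 new (o, k, a)
  "galtor" → 6 new (g, a, l, t, o, r)
  "tafenta" → 7 new (t, a, f, e, n, t, a)
  "sarsarrolu" → prefix "sar" already present; 7 new (s, a, r, r, o, l, u)
  "luvidorde" → 9 new (l, u, v, i, d, o, r, d, e)
  "sartami" → prefix "sar" already present; 4 new (t, a, m, i)
  "luvidetorbel" → prefix "luvid" already present; 7 new (e, t, o, r, b, e, l)
  "sarlin" → prefix "sar" already present; 3 new (l, i, n)
  "de" → 2 new (d, e)
  "sotator" → prefix "so" already present; 5 new (t, a, t, o, r)
  "sarvi" → prefix "sarv" already present; 1 new (i)
  "sarka" → prefix "sar" already present; 2 new (k, a)
  "luvibelro" → prefix "luvi" already present; 5 new (b, e, l, r, o)
  "sarvidefen" → prefix "sarvi" already present; 5 new (d, e, f, e, n)
  "sarmorkavi" → prefix "sar" already present; 7 new (m, o, r, k, a, v, i)
Total nodes = 2 + 7 + 5 + 11 + 8 + 7 + 3 + 6 + 7 + 7 + 9 + 4 + 7 + 3 + 2 + 5 + 1 + 2 + 5 + 5 + 7 = 113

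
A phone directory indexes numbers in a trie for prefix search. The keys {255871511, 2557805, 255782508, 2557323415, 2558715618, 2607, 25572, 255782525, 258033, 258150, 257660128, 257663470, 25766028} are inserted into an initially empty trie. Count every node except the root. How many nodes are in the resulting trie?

Insert word by word; a character creates a node only if that edge doesn't already exist:
  "255871511" → 9 new (2, 5, 5, 8, 7, 1, 5, 1, 1)
  "2557805" → prefix "255" already present; 4 new (7, 8, 0, 5)
  "255782508" → prefix "25578" already present; 4 new (2, 5, 0, 8)
  "2557323415" → prefix "2557" already present; 6 new (3, 2, 3, 4, 1, 5)
  "2558715618" → prefix "2558715" already present; 3 new (6, 1, 8)
  "2607" → prefix "2" already present; 3 new (6, 0, 7)
  "25572" → prefix "2557" already present; 1 new (2)
  "255782525" → prefix "2557825" already present; 2 new (2, 5)
  "258033" → prefix "25" already present; 4 new (8, 0, 3, 3)
  "258150" → prefix "258" already present; 3 new (1, 5, 0)
  "257660128" → prefix "25" already present; 7 new (7, 6, 6, 0, 1, 2, 8)
  "257663470" → prefix "25766" already present; 4 new (3, 4, 7, 0)
  "25766028" → prefix "257660" already present; 2 new (2, 8)
Total nodes = 9 + 4 + 4 + 6 + 3 + 3 + 1 + 2 + 4 + 3 + 7 + 4 + 2 = 52

52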